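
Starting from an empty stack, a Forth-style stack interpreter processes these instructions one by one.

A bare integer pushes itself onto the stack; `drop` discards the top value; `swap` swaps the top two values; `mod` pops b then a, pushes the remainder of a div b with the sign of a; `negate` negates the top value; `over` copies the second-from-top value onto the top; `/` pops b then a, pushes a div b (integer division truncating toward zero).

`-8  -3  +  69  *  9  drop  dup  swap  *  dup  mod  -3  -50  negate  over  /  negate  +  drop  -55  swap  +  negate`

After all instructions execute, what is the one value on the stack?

55

-8     -> [-8]
-3     -> [-8, -3]
+      -> [-11]
69     -> [-11, 69]
*      -> [-759]
9      -> [-759, 9]
drop   -> [-759]
dup    -> [-759, -759]
swap   -> [-759, -759]
*      -> [576081]
dup    -> [576081, 576081]
mod    -> [0]
-3     -> [0, -3]
-50    -> [0, -3, -50]
negate -> [0, -3, 50]
over   -> [0, -3, 50, -3]
/      -> [0, -3, -16]
negate -> [0, -3, 16]
+      -> [0, 13]
drop   -> [0]
-55    -> [0, -55]
swap   -> [-55, 0]
+      -> [-55]
negate -> [55]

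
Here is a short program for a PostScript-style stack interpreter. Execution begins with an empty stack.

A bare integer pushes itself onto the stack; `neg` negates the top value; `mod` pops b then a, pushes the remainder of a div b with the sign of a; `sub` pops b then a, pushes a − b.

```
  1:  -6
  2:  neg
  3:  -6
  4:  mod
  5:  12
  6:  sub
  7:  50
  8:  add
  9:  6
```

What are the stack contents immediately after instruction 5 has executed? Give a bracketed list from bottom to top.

[0, 12]

-6   -6
neg  6
-6   6 -6
mod  0
12   0 12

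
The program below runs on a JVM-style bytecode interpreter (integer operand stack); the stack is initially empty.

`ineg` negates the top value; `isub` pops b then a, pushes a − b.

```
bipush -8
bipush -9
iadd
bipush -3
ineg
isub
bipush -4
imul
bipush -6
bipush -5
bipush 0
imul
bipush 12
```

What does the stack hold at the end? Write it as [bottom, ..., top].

[80, -6, 0, 12]

bipush -8 : -8
bipush -9 : -8 -9
iadd      : -17
bipush -3 : -17 -3
ineg      : -17 3
isub      : -20
bipush -4 : -20 -4
imul      : 80
bipush -6 : 80 -6
bipush -5 : 80 -6 -5
bipush 0  : 80 -6 -5 0
imul      : 80 -6 0
bipush 12 : 80 -6 0 12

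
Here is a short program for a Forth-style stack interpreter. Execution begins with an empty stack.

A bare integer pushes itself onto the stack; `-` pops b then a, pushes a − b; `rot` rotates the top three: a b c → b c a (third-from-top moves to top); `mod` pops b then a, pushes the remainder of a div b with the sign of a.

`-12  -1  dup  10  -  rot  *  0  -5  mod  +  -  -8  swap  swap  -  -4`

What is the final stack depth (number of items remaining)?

-12  -> [-12]
-1   -> [-12, -1]
dup  -> [-12, -1, -1]
10   -> [-12, -1, -1, 10]
-    -> [-12, -1, -11]
rot  -> [-1, -11, -12]
*    -> [-1, 132]
0    -> [-1, 132, 0]
-5   -> [-1, 132, 0, -5]
mod  -> [-1, 132, 0]
+    -> [-1, 132]
-    -> [-133]
-8   -> [-133, -8]
swap -> [-8, -133]
swap -> [-133, -8]
-    -> [-125]
-4   -> [-125, -4]

2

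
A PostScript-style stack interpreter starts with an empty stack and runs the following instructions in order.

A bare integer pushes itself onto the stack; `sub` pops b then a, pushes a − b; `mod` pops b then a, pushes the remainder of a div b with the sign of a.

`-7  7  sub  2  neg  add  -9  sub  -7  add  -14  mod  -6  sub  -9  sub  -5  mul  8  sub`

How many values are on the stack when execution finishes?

1

-7   -7
7    -7 7
sub  -14
2    -14 2
neg  -14 -2
add  -16
-9   -16 -9
sub  -7
-7   -7 -7
add  -14
-14  -14 -14
mod  0
-6   0 -6
sub  6
-9   6 -9
sub  15
-5   15 -5
mul  -75
8    -75 8
sub  -83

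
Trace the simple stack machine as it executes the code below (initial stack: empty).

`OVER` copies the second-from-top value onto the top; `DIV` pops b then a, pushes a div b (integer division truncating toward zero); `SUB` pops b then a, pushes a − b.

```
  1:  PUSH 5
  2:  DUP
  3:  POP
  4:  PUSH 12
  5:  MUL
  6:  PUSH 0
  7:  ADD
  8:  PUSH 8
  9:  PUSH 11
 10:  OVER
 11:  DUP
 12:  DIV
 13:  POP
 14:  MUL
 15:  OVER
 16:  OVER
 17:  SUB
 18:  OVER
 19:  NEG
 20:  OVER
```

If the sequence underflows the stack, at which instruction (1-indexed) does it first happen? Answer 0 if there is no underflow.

PUSH 5   [5]
DUP      [5, 5]
POP      [5]
PUSH 12  [5, 12]
MUL      [60]
PUSH 0   [60, 0]
ADD      [60]
PUSH 8   [60, 8]
PUSH 11  [60, 8, 11]
OVER     [60, 8, 11, 8]
DUP      [60, 8, 11, 8, 8]
DIV      [60, 8, 11, 1]
POP      [60, 8, 11]
MUL      [60, 88]
OVER     [60, 88, 60]
OVER     [60, 88, 60, 88]
SUB      [60, 88, -28]
OVER     [60, 88, -28, 88]
NEG      [60, 88, -28, -88]
OVER     [60, 88, -28, -88, -28]

0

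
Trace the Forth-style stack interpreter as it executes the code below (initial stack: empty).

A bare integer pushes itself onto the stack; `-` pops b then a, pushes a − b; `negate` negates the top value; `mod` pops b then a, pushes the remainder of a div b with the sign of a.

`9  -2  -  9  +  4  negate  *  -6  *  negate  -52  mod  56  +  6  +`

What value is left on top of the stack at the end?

9      → 9
-2     → 9 -2
-      → 11
9      → 11 9
+      → 20
4      → 20 4
negate → 20 -4
*      → -80
-6     → -80 -6
*      → 480
negate → -480
-52    → -480 -52
mod    → -12
56     → -12 56
+      → 44
6      → 44 6
+      → 50

50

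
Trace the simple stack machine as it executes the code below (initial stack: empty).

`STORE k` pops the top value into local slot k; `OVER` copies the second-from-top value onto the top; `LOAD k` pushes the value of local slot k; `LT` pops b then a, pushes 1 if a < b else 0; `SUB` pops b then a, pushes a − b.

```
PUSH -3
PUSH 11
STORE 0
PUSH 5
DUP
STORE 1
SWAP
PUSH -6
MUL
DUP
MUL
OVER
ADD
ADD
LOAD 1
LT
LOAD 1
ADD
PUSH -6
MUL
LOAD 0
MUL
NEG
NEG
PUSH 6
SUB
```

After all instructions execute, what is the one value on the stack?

PUSH -3 -> -3
PUSH 11 -> -3 11
STORE 0 -> -3
PUSH 5  -> -3 5
DUP     -> -3 5 5
STORE 1 -> -3 5
SWAP    -> 5 -3
PUSH -6 -> 5 -3 -6
MUL     -> 5 18
DUP     -> 5 18 18
MUL     -> 5 324
OVER    -> 5 324 5
ADD     -> 5 329
ADD     -> 334
LOAD 1  -> 334 5
LT      -> 0
LOAD 1  -> 0 5
ADD     -> 5
PUSH -6 -> 5 -6
MUL     -> -30
LOAD 0  -> -30 11
MUL     -> -330
NEG     -> 330
NEG     -> -330
PUSH 6  -> -330 6
SUB     -> -336

-336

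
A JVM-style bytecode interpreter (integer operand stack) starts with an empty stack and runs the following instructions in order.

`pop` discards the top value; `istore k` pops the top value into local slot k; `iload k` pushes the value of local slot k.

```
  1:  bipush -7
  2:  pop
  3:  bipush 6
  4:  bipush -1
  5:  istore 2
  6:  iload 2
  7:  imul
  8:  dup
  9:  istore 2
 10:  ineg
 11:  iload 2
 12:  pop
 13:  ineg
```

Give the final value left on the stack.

bipush -7 → -7
pop       → (empty)
bipush 6  → 6
bipush -1 → 6 -1
istore 2  → 6
iload 2   → 6 -1
imul      → -6
dup       → -6 -6
istore 2  → -6
ineg      → 6
iload 2   → 6 -6
pop       → 6
ineg      → -6

-6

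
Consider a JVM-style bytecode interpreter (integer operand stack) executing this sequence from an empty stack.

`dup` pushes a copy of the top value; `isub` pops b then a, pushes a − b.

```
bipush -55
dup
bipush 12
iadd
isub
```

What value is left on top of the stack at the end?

bipush -55  [-55]
dup         [-55, -55]
bipush 12   [-55, -55, 12]
iadd        [-55, -43]
isub        [-12]

-12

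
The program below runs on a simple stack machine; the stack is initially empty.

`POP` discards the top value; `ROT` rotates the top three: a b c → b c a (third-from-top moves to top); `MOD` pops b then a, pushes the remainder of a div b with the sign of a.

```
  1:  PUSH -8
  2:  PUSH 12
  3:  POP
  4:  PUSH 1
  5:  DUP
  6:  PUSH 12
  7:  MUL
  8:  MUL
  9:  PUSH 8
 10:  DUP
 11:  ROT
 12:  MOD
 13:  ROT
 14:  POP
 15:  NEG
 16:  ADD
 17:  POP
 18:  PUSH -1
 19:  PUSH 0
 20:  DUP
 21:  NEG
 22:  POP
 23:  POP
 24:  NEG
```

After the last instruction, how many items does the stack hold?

PUSH -8 → [-8]
PUSH 12 → [-8, 12]
POP     → [-8]
PUSH 1  → [-8, 1]
DUP     → [-8, 1, 1]
PUSH 12 → [-8, 1, 1, 12]
MUL     → [-8, 1, 12]
MUL     → [-8, 12]
PUSH 8  → [-8, 12, 8]
DUP     → [-8, 12, 8, 8]
ROT     → [-8, 8, 8, 12]
MOD     → [-8, 8, 8]
ROT     → [8, 8, -8]
POP     → [8, 8]
NEG     → [8, -8]
ADD     → [0]
POP     → []
PUSH -1 → [-1]
PUSH 0  → [-1, 0]
DUP     → [-1, 0, 0]
NEG     → [-1, 0, 0]
POP     → [-1, 0]
POP     → [-1]
NEG     → [1]

1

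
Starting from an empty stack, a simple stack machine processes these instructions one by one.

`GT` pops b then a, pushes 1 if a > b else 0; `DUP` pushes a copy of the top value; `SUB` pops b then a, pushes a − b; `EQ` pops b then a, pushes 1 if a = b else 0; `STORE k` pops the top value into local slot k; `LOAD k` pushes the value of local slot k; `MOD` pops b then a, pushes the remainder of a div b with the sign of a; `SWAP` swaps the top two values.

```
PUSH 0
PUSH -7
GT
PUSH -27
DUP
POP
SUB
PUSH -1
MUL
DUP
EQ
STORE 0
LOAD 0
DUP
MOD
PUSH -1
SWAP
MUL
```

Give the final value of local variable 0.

1

PUSH 0   -> [0]
PUSH -7  -> [0, -7]
GT       -> [1]
PUSH -27 -> [1, -27]
DUP      -> [1, -27, -27]
POP      -> [1, -27]
SUB      -> [28]
PUSH -1  -> [28, -1]
MUL      -> [-28]
DUP      -> [-28, -28]
EQ       -> [1]
STORE 0  -> []
LOAD 0   -> [1]
DUP      -> [1, 1]
MOD      -> [0]
PUSH -1  -> [0, -1]
SWAP     -> [-1, 0]
MUL      -> [0]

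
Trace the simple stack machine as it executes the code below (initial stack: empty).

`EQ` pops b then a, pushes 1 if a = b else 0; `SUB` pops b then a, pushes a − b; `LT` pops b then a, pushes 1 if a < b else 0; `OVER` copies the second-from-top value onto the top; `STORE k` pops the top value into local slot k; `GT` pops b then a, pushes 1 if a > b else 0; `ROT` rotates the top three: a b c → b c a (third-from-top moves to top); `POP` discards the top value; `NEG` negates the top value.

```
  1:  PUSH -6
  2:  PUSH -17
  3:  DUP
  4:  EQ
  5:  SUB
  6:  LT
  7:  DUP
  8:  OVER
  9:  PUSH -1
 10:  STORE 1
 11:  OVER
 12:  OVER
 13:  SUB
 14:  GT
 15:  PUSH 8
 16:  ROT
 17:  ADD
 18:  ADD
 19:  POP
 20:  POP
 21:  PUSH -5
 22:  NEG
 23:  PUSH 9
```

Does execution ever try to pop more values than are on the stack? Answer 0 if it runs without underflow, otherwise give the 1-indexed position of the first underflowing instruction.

PUSH -6  → [-6]
PUSH -17 → [-6, -17]
DUP      → [-6, -17, -17]
EQ       → [-6, 1]
SUB      → [-7]
LT  — needs 2 operands, stack has 1 → underflow

6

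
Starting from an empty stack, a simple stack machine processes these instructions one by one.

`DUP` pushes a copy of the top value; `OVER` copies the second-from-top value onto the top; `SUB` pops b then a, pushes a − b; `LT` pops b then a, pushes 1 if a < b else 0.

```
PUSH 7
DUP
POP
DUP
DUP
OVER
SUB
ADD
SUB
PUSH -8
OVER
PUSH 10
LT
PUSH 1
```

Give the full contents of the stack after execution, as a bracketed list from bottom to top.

PUSH 7  → [7]
DUP     → [7, 7]
POP     → [7]
DUP     → [7, 7]
DUP     → [7, 7, 7]
OVER    → [7, 7, 7, 7]
SUB     → [7, 7, 0]
ADD     → [7, 7]
SUB     → [0]
PUSH -8 → [0, -8]
OVER    → [0, -8, 0]
PUSH 10 → [0, -8, 0, 10]
LT      → [0, -8, 1]
PUSH 1  → [0, -8, 1, 1]

[0, -8, 1, 1]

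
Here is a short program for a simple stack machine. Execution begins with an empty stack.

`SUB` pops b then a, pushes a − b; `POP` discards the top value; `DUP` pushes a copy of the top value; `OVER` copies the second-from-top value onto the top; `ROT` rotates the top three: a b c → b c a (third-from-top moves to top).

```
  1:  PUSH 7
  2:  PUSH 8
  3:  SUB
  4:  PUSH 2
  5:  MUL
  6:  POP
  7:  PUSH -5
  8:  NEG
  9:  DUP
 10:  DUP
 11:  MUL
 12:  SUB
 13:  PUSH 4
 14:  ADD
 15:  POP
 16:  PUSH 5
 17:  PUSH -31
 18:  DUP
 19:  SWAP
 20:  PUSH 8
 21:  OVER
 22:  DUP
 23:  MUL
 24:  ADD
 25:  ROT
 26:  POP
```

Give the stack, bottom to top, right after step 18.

PUSH 7   → [7]
PUSH 8   → [7, 8]
SUB      → [-1]
PUSH 2   → [-1, 2]
MUL      → [-2]
POP      → []
PUSH -5  → [-5]
NEG      → [5]
DUP      → [5, 5]
DUP      → [5, 5, 5]
MUL      → [5, 25]
SUB      → [-20]
PUSH 4   → [-20, 4]
ADD      → [-16]
POP      → []
PUSH 5   → [5]
PUSH -31 → [5, -31]
DUP      → [5, -31, -31]

[5, -31, -31]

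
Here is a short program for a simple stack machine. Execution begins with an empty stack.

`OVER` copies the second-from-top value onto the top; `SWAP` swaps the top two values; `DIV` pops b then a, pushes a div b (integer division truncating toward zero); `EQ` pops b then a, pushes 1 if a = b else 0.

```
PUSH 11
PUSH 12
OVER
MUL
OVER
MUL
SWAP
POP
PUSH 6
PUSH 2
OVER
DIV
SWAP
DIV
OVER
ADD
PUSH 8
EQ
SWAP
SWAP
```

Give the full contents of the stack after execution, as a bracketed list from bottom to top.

PUSH 11 → 11
PUSH 12 → 11 12
OVER    → 11 12 11
MUL     → 11 132
OVER    → 11 132 11
MUL     → 11 1452
SWAP    → 1452 11
POP     → 1452
PUSH 6  → 1452 6
PUSH 2  → 1452 6 2
OVER    → 1452 6 2 6
DIV     → 1452 6 0
SWAP    → 1452 0 6
DIV     → 1452 0
OVER    → 1452 0 1452
ADD     → 1452 1452
PUSH 8  → 1452 1452 8
EQ      → 1452 0
SWAP    → 0 1452
SWAP    → 1452 0

[1452, 0]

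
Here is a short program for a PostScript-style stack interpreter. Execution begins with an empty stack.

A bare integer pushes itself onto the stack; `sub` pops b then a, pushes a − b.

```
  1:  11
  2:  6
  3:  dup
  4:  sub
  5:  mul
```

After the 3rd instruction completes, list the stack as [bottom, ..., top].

11  → 11
6   → 11 6
dup → 11 6 6

[11, 6, 6]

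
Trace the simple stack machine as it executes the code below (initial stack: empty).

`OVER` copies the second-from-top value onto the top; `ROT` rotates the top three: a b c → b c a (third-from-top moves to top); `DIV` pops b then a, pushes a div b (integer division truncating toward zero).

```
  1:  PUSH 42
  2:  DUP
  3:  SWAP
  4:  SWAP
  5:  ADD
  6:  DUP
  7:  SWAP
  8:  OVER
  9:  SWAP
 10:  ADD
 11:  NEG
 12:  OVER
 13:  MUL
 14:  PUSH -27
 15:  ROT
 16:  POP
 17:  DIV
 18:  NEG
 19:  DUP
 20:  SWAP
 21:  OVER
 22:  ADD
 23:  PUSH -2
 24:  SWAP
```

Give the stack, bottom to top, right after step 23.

[-522, -1044, -2]

PUSH 42  → 42
DUP      → 42 42
SWAP     → 42 42
SWAP     → 42 42
ADD      → 84
DUP      → 84 84
SWAP     → 84 84
OVER     → 84 84 84
SWAP     → 84 84 84
ADD      → 84 168
NEG      → 84 -168
OVER     → 84 -168 84
MUL      → 84 -14112
PUSH -27 → 84 -14112 -27
ROT      → -14112 -27 84
POP      → -14112 -27
DIV      → 522
NEG      → -522
DUP      → -522 -522
SWAP     → -522 -522
OVER     → -522 -522 -522
ADD      → -522 -1044
PUSH -2  → -522 -1044 -2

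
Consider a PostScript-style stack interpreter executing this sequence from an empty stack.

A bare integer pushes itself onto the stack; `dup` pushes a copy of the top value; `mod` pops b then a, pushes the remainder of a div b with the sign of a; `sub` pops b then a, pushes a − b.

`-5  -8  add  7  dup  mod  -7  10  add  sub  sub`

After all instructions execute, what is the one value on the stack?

-5   [-5]
-8   [-5, -8]
add  [-13]
7    [-13, 7]
dup  [-13, 7, 7]
mod  [-13, 0]
-7   [-13, 0, -7]
10   [-13, 0, -7, 10]
add  [-13, 0, 3]
sub  [-13, -3]
sub  [-10]

-10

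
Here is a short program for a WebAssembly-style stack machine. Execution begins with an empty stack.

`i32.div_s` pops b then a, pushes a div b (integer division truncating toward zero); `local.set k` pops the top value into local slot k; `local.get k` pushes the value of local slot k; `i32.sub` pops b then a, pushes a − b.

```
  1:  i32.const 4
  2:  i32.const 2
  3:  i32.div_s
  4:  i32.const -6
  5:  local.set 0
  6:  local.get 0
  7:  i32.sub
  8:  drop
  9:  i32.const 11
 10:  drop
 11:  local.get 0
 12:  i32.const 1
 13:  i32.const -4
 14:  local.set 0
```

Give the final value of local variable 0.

-4

i32.const 4   4
i32.const 2   4 2
i32.div_s     2
i32.const -6  2 -6
local.set 0   2
local.get 0   2 -6
i32.sub       8
drop          (empty)
i32.const 11  11
drop          (empty)
local.get 0   -6
i32.const 1   -6 1
i32.const -4  -6 1 -4
local.set 0   -6 1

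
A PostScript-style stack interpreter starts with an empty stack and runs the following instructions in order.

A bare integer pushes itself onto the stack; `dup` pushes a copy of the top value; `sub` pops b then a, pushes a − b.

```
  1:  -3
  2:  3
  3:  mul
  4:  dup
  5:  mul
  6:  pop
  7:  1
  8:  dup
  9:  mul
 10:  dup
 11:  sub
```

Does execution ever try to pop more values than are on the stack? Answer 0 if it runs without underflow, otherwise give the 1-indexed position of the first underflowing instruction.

0

-3  : -3
3   : -3 3
mul : -9
dup : -9 -9
mul : 81
pop : (empty)
1   : 1
dup : 1 1
mul : 1
dup : 1 1
sub : 0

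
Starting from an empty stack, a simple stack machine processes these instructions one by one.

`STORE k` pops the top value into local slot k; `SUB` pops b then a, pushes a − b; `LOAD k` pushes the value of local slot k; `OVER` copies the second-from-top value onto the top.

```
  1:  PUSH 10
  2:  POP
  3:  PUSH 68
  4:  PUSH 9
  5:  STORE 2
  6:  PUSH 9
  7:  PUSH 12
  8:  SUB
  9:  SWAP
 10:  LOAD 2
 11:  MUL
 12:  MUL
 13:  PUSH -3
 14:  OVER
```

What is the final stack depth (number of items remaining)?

PUSH 10 : 10
POP     : (empty)
PUSH 68 : 68
PUSH 9  : 68 9
STORE 2 : 68
PUSH 9  : 68 9
PUSH 12 : 68 9 12
SUB     : 68 -3
SWAP    : -3 68
LOAD 2  : -3 68 9
MUL     : -3 612
MUL     : -1836
PUSH -3 : -1836 -3
OVER    : -1836 -3 -1836

3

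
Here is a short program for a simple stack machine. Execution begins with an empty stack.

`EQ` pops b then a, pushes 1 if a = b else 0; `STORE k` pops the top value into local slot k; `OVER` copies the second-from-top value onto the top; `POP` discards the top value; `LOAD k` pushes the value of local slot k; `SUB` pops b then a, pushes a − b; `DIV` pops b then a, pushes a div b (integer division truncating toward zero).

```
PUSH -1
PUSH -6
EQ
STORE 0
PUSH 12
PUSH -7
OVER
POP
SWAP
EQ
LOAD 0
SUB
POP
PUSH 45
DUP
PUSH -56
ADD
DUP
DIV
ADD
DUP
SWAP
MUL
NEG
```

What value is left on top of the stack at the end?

-2116

PUSH -1   [-1]
PUSH -6   [-1, -6]
EQ        [0]
STORE 0   []
PUSH 12   [12]
PUSH -7   [12, -7]
OVER      [12, -7, 12]
POP       [12, -7]
SWAP      [-7, 12]
EQ        [0]
LOAD 0    [0, 0]
SUB       [0]
POP       []
PUSH 45   [45]
DUP       [45, 45]
PUSH -56  [45, 45, -56]
ADD       [45, -11]
DUP       [45, -11, -11]
DIV       [45, 1]
ADD       [46]
DUP       [46, 46]
SWAP      [46, 46]
MUL       [2116]
NEG       [-2116]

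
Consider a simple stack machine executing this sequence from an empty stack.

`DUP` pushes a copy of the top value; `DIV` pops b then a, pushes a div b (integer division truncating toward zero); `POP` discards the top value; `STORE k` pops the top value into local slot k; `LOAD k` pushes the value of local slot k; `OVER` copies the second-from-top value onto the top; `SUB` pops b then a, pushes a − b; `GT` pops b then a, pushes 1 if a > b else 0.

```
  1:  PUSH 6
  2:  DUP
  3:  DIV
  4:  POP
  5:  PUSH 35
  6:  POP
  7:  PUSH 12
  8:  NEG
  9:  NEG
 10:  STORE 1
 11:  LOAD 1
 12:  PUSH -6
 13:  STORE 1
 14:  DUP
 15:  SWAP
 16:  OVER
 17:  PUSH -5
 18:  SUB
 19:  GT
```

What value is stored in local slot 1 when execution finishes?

-6

PUSH 6  : 6
DUP     : 6 6
DIV     : 1
POP     : (empty)
PUSH 35 : 35
POP     : (empty)
PUSH 12 : 12
NEG     : -12
NEG     : 12
STORE 1 : (empty)
LOAD 1  : 12
PUSH -6 : 12 -6
STORE 1 : 12
DUP     : 12 12
SWAP    : 12 12
OVER    : 12 12 12
PUSH -5 : 12 12 12 -5
SUB     : 12 12 17
GT      : 12 0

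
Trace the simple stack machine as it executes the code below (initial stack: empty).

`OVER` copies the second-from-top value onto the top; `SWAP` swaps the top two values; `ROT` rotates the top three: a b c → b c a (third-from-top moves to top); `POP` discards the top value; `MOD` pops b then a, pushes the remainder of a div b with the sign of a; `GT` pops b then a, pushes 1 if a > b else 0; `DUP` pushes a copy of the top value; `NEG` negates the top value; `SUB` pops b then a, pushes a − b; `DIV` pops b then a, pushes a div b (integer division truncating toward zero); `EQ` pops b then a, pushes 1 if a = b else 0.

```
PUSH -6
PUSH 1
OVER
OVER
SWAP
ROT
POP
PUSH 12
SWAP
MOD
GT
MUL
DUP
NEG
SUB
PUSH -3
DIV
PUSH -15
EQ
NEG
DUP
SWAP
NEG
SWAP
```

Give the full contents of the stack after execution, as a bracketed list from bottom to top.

PUSH -6   -6
PUSH 1    -6 1
OVER      -6 1 -6
OVER      -6 1 -6 1
SWAP      -6 1 1 -6
ROT       -6 1 -6 1
POP       -6 1 -6
PUSH 12   -6 1 -6 12
SWAP      -6 1 12 -6
MOD       -6 1 0
GT        -6 1
MUL       -6
DUP       -6 -6
NEG       -6 6
SUB       -12
PUSH -3   -12 -3
DIV       4
PUSH -15  4 -15
EQ        0
NEG       0
DUP       0 0
SWAP      0 0
NEG       0 0
SWAP      0 0

[0, 0]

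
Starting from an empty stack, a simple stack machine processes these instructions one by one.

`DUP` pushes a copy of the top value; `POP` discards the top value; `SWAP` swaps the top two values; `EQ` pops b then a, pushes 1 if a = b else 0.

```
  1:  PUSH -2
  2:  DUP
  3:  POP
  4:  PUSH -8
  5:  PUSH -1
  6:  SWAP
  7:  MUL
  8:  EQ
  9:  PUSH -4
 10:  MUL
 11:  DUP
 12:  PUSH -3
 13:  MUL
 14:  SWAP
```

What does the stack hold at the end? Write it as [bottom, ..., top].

PUSH -2 : [-2]
DUP     : [-2, -2]
POP     : [-2]
PUSH -8 : [-2, -8]
PUSH -1 : [-2, -8, -1]
SWAP    : [-2, -1, -8]
MUL     : [-2, 8]
EQ      : [0]
PUSH -4 : [0, -4]
MUL     : [0]
DUP     : [0, 0]
PUSH -3 : [0, 0, -3]
MUL     : [0, 0]
SWAP    : [0, 0]

[0, 0]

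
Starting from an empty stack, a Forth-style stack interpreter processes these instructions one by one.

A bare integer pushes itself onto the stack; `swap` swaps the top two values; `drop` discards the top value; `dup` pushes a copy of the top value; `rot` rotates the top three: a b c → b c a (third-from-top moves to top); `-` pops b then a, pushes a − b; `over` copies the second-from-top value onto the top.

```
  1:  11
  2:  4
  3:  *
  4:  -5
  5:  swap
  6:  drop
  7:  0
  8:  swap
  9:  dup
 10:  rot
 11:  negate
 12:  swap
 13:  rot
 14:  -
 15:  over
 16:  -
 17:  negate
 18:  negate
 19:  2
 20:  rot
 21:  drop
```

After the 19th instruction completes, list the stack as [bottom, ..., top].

[0, 0, 2]

11      11
4       11 4
*       44
-5      44 -5
swap    -5 44
drop    -5
0       -5 0
swap    0 -5
dup     0 -5 -5
rot     -5 -5 0
negate  -5 -5 0
swap    -5 0 -5
rot     0 -5 -5
-       0 0
over    0 0 0
-       0 0
negate  0 0
negate  0 0
2       0 0 2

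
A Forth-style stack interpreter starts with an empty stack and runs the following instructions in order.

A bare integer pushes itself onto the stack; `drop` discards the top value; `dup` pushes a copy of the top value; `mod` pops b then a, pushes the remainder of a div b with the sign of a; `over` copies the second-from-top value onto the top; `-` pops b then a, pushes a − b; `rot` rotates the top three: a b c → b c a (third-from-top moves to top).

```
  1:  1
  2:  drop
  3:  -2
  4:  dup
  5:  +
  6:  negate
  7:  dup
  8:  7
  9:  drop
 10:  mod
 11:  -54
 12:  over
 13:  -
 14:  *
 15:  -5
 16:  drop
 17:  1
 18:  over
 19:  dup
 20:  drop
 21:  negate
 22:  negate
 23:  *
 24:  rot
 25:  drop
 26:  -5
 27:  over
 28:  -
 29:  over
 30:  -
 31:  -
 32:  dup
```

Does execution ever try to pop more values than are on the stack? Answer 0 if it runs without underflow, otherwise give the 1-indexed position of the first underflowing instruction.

24

1      → [1]
drop   → []
-2     → [-2]
dup    → [-2, -2]
+      → [-4]
negate → [4]
dup    → [4, 4]
7      → [4, 4, 7]
drop   → [4, 4]
mod    → [0]
-54    → [0, -54]
over   → [0, -54, 0]
-      → [0, -54]
*      → [0]
-5     → [0, -5]
drop   → [0]
1      → [0, 1]
over   → [0, 1, 0]
dup    → [0, 1, 0, 0]
drop   → [0, 1, 0]
negate → [0, 1, 0]
negate → [0, 1, 0]
*      → [0, 0]
rot  — needs 3 operands, stack has 2 → underflow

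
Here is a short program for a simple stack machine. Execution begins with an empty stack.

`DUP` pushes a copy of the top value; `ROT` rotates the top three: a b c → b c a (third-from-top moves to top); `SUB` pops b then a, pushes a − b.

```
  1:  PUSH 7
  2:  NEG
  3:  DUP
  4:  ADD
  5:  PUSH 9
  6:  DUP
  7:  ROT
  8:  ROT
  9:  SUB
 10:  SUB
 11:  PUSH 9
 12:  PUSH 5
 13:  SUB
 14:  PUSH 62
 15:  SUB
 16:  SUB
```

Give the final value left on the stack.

90

PUSH 7  : [7]
NEG     : [-7]
DUP     : [-7, -7]
ADD     : [-14]
PUSH 9  : [-14, 9]
DUP     : [-14, 9, 9]
ROT     : [9, 9, -14]
ROT     : [9, -14, 9]
SUB     : [9, -23]
SUB     : [32]
PUSH 9  : [32, 9]
PUSH 5  : [32, 9, 5]
SUB     : [32, 4]
PUSH 62 : [32, 4, 62]
SUB     : [32, -58]
SUB     : [90]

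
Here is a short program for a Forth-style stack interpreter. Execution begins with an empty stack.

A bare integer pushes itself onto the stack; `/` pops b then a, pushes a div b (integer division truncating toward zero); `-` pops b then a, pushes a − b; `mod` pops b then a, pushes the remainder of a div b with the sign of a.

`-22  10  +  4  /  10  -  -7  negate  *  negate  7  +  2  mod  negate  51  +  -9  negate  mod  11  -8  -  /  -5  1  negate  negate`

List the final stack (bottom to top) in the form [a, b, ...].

-22    -> -22
10     -> -22 10
+      -> -12
4      -> -12 4
/      -> -3
10     -> -3 10
-      -> -13
-7     -> -13 -7
negate -> -13 7
*      -> -91
negate -> 91
7      -> 91 7
+      -> 98
2      -> 98 2
mod    -> 0
negate -> 0
51     -> 0 51
+      -> 51
-9     -> 51 -9
negate -> 51 9
mod    -> 6
11     -> 6 11
-8     -> 6 11 -8
-      -> 6 19
/      -> 0
-5     -> 0 -5
1      -> 0 -5 1
negate -> 0 -5 -1
negate -> 0 -5 1

[0, -5, 1]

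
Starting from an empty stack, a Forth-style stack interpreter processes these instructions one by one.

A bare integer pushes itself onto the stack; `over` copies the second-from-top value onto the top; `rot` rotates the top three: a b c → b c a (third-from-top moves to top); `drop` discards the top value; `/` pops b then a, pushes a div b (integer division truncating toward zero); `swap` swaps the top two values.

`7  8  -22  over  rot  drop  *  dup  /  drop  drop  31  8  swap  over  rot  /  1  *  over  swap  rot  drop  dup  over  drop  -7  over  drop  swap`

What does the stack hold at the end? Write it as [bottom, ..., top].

[31, 1, -7, 1]

7    : [7]
8    : [7, 8]
-22  : [7, 8, -22]
over : [7, 8, -22, 8]
rot  : [7, -22, 8, 8]
drop : [7, -22, 8]
*    : [7, -176]
dup  : [7, -176, -176]
/    : [7, 1]
drop : [7]
drop : []
31   : [31]
8    : [31, 8]
swap : [8, 31]
over : [8, 31, 8]
rot  : [31, 8, 8]
/    : [31, 1]
1    : [31, 1, 1]
*    : [31, 1]
over : [31, 1, 31]
swap : [31, 31, 1]
rot  : [31, 1, 31]
drop : [31, 1]
dup  : [31, 1, 1]
over : [31, 1, 1, 1]
drop : [31, 1, 1]
-7   : [31, 1, 1, -7]
over : [31, 1, 1, -7, 1]
drop : [31, 1, 1, -7]
swap : [31, 1, -7, 1]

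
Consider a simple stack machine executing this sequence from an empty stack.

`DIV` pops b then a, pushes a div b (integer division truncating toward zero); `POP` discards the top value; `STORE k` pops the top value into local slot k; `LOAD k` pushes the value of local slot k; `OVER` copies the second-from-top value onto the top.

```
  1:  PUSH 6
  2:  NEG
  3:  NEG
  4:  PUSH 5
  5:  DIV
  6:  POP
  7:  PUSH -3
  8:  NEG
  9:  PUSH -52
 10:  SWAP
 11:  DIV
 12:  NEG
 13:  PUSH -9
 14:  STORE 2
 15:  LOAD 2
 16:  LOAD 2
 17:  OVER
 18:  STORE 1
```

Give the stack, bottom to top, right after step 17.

PUSH 6    6
NEG       -6
NEG       6
PUSH 5    6 5
DIV       1
POP       (empty)
PUSH -3   -3
NEG       3
PUSH -52  3 -52
SWAP      -52 3
DIV       -17
NEG       17
PUSH -9   17 -9
STORE 2   17
LOAD 2    17 -9
LOAD 2    17 -9 -9
OVER      17 -9 -9 -9

[17, -9, -9, -9]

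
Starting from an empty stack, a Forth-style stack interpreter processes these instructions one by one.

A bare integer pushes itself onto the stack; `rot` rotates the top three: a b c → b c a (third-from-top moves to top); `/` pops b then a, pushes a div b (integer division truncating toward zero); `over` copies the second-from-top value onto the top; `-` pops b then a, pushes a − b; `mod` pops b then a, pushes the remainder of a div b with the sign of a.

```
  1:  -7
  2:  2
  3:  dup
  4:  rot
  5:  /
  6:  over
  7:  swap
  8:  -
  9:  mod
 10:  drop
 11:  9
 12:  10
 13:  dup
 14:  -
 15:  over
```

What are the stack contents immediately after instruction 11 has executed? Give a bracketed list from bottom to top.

-7   -> [-7]
2    -> [-7, 2]
dup  -> [-7, 2, 2]
rot  -> [2, 2, -7]
/    -> [2, 0]
over -> [2, 0, 2]
swap -> [2, 2, 0]
-    -> [2, 2]
mod  -> [0]
drop -> []
9    -> [9]

[9]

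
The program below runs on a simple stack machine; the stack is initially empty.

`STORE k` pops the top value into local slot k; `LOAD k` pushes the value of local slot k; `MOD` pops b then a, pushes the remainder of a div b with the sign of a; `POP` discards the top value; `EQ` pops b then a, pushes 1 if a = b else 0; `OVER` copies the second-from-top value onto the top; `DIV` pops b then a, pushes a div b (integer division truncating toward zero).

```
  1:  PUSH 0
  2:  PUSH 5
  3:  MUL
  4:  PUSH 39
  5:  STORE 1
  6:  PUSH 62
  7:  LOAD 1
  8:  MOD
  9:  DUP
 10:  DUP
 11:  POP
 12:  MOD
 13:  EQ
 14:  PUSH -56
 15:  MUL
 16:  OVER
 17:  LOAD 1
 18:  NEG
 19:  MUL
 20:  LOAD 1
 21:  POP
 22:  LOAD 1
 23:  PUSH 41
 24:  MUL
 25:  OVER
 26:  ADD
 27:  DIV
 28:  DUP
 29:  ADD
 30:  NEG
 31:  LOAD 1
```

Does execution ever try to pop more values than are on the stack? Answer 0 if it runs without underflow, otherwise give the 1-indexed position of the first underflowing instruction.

PUSH 0   : 0
PUSH 5   : 0 5
MUL      : 0
PUSH 39  : 0 39
STORE 1  : 0
PUSH 62  : 0 62
LOAD 1   : 0 62 39
MOD      : 0 23
DUP      : 0 23 23
DUP      : 0 23 23 23
POP      : 0 23 23
MOD      : 0 0
EQ       : 1
PUSH -56 : 1 -56
MUL      : -56
OVER  — needs 2 operands, stack has 1 → underflow

16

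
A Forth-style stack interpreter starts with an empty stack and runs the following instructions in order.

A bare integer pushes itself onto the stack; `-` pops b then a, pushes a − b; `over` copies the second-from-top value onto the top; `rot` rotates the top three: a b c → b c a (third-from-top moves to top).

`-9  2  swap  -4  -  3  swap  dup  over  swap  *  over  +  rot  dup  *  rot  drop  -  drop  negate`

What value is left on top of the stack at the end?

-9     -> -9
2      -> -9 2
swap   -> 2 -9
-4     -> 2 -9 -4
-      -> 2 -5
3      -> 2 -5 3
swap   -> 2 3 -5
dup    -> 2 3 -5 -5
over   -> 2 3 -5 -5 -5
swap   -> 2 3 -5 -5 -5
*      -> 2 3 -5 25
over   -> 2 3 -5 25 -5
+      -> 2 3 -5 20
rot    -> 2 -5 20 3
dup    -> 2 -5 20 3 3
*      -> 2 -5 20 9
rot    -> 2 20 9 -5
drop   -> 2 20 9
-      -> 2 11
drop   -> 2
negate -> -2

-2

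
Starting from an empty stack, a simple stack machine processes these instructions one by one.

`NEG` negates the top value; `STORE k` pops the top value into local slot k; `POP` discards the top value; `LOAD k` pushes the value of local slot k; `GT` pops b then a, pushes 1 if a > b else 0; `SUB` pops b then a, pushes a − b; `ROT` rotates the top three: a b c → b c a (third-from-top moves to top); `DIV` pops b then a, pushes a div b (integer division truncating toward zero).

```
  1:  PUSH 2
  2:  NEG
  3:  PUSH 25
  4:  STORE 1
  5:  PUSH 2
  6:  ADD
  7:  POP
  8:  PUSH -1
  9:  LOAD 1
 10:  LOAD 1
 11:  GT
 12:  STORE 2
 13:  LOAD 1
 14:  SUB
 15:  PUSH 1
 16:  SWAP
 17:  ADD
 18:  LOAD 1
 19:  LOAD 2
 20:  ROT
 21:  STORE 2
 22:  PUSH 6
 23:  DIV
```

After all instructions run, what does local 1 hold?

PUSH 2  → [2]
NEG     → [-2]
PUSH 25 → [-2, 25]
STORE 1 → [-2]
PUSH 2  → [-2, 2]
ADD     → [0]
POP     → []
PUSH -1 → [-1]
LOAD 1  → [-1, 25]
LOAD 1  → [-1, 25, 25]
GT      → [-1, 0]
STORE 2 → [-1]
LOAD 1  → [-1, 25]
SUB     → [-26]
PUSH 1  → [-26, 1]
SWAP    → [1, -26]
ADD     → [-25]
LOAD 1  → [-25, 25]
LOAD 2  → [-25, 25, 0]
ROT     → [25, 0, -25]
STORE 2 → [25, 0]
PUSH 6  → [25, 0, 6]
DIV     → [25, 0]

25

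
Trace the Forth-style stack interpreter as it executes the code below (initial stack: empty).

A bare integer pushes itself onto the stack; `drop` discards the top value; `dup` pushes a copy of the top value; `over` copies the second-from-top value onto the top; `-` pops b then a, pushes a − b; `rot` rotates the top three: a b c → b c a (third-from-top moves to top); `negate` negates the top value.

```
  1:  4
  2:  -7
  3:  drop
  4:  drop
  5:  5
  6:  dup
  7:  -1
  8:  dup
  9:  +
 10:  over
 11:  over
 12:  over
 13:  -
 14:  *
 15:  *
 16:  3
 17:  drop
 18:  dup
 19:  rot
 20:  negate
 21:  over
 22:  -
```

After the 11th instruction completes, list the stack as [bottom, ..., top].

4    → 4
-7   → 4 -7
drop → 4
drop → (empty)
5    → 5
dup  → 5 5
-1   → 5 5 -1
dup  → 5 5 -1 -1
+    → 5 5 -2
over → 5 5 -2 5
over → 5 5 -2 5 -2

[5, 5, -2, 5, -2]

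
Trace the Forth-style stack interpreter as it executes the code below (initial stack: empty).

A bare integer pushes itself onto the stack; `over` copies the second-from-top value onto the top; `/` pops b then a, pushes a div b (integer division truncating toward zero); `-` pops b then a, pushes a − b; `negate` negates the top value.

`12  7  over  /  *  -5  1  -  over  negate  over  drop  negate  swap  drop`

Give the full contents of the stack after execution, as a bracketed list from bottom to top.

[0, 0]

12     : 12
7      : 12 7
over   : 12 7 12
/      : 12 0
*      : 0
-5     : 0 -5
1      : 0 -5 1
-      : 0 -6
over   : 0 -6 0
negate : 0 -6 0
over   : 0 -6 0 -6
drop   : 0 -6 0
negate : 0 -6 0
swap   : 0 0 -6
drop   : 0 0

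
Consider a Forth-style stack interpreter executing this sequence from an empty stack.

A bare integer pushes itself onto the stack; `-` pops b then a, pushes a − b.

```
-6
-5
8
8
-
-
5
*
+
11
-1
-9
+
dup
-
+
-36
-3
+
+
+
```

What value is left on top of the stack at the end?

-6  → -6
-5  → -6 -5
8   → -6 -5 8
8   → -6 -5 8 8
-   → -6 -5 0
-   → -6 -5
5   → -6 -5 5
*   → -6 -25
+   → -31
11  → -31 11
-1  → -31 11 -1
-9  → -31 11 -1 -9
+   → -31 11 -10
dup → -31 11 -10 -10
-   → -31 11 0
+   → -31 11
-36 → -31 11 -36
-3  → -31 11 -36 -3
+   → -31 11 -39
+   → -31 -28
+   → -59

-59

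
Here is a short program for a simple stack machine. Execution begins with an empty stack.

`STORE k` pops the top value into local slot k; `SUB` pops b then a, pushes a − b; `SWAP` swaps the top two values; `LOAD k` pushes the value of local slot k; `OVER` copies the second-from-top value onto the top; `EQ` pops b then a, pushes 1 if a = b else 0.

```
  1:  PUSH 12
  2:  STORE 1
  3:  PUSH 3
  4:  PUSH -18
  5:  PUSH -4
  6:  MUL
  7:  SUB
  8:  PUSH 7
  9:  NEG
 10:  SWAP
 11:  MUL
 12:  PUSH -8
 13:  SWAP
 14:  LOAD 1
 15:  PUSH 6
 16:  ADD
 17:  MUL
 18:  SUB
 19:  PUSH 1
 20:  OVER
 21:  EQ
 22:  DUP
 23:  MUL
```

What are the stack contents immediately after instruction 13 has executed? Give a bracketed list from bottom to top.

[-8, 483]

PUSH 12  -> [12]
STORE 1  -> []
PUSH 3   -> [3]
PUSH -18 -> [3, -18]
PUSH -4  -> [3, -18, -4]
MUL      -> [3, 72]
SUB      -> [-69]
PUSH 7   -> [-69, 7]
NEG      -> [-69, -7]
SWAP     -> [-7, -69]
MUL      -> [483]
PUSH -8  -> [483, -8]
SWAP     -> [-8, 483]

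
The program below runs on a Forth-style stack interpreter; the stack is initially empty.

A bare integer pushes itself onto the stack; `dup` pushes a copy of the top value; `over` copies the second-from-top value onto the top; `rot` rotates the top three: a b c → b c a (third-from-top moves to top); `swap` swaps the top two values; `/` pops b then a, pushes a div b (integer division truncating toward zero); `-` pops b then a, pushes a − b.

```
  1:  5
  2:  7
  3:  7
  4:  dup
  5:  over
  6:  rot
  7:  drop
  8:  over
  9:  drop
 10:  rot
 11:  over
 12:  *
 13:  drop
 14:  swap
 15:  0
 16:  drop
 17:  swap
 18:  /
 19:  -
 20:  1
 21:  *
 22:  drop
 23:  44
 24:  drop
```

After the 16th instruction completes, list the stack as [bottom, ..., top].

5     [5]
7     [5, 7]
7     [5, 7, 7]
dup   [5, 7, 7, 7]
over  [5, 7, 7, 7, 7]
rot   [5, 7, 7, 7, 7]
drop  [5, 7, 7, 7]
over  [5, 7, 7, 7, 7]
drop  [5, 7, 7, 7]
rot   [5, 7, 7, 7]
over  [5, 7, 7, 7, 7]
*     [5, 7, 7, 49]
drop  [5, 7, 7]
swap  [5, 7, 7]
0     [5, 7, 7, 0]
drop  [5, 7, 7]

[5, 7, 7]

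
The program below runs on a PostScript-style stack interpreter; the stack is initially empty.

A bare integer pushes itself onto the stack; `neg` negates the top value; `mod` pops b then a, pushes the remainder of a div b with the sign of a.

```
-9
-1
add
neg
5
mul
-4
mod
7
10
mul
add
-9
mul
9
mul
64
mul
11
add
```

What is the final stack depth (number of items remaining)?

1

-9  → [-9]
-1  → [-9, -1]
add → [-10]
neg → [10]
5   → [10, 5]
mul → [50]
-4  → [50, -4]
mod → [2]
7   → [2, 7]
10  → [2, 7, 10]
mul → [2, 70]
add → [72]
-9  → [72, -9]
mul → [-648]
9   → [-648, 9]
mul → [-5832]
64  → [-5832, 64]
mul → [-373248]
11  → [-373248, 11]
add → [-373237]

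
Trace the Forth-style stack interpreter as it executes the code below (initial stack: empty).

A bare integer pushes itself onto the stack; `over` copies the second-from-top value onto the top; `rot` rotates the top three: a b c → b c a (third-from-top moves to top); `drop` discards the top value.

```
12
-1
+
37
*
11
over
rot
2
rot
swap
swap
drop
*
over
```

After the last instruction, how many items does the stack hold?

12    [12]
-1    [12, -1]
+     [11]
37    [11, 37]
*     [407]
11    [407, 11]
over  [407, 11, 407]
rot   [11, 407, 407]
2     [11, 407, 407, 2]
rot   [11, 407, 2, 407]
swap  [11, 407, 407, 2]
swap  [11, 407, 2, 407]
drop  [11, 407, 2]
*     [11, 814]
over  [11, 814, 11]

3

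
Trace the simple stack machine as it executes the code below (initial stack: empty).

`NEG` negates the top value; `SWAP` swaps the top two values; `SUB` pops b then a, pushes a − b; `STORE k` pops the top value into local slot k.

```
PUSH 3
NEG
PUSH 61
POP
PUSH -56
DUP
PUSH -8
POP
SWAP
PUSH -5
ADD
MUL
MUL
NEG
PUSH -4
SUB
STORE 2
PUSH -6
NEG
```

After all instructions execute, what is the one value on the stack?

6

PUSH 3   -> [3]
NEG      -> [-3]
PUSH 61  -> [-3, 61]
POP      -> [-3]
PUSH -56 -> [-3, -56]
DUP      -> [-3, -56, -56]
PUSH -8  -> [-3, -56, -56, -8]
POP      -> [-3, -56, -56]
SWAP     -> [-3, -56, -56]
PUSH -5  -> [-3, -56, -56, -5]
ADD      -> [-3, -56, -61]
MUL      -> [-3, 3416]
MUL      -> [-10248]
NEG      -> [10248]
PUSH -4  -> [10248, -4]
SUB      -> [10252]
STORE 2  -> []
PUSH -6  -> [-6]
NEG      -> [6]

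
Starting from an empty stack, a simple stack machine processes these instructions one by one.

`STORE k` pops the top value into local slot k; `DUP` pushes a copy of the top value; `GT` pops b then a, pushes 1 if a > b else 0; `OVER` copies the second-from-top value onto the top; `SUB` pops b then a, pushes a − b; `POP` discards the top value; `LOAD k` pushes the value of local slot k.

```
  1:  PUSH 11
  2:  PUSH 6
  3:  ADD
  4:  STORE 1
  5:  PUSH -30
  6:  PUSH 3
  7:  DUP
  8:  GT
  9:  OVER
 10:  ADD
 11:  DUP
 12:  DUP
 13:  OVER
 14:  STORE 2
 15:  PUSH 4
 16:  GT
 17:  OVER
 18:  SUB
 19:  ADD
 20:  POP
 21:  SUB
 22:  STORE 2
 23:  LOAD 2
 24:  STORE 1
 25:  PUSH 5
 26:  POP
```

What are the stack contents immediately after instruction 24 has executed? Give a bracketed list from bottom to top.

[]

PUSH 11  → [11]
PUSH 6   → [11, 6]
ADD      → [17]
STORE 1  → []
PUSH -30 → [-30]
PUSH 3   → [-30, 3]
DUP      → [-30, 3, 3]
GT       → [-30, 0]
OVER     → [-30, 0, -30]
ADD      → [-30, -30]
DUP      → [-30, -30, -30]
DUP      → [-30, -30, -30, -30]
OVER     → [-30, -30, -30, -30, -30]
STORE 2  → [-30, -30, -30, -30]
PUSH 4   → [-30, -30, -30, -30, 4]
GT       → [-30, -30, -30, 0]
OVER     → [-30, -30, -30, 0, -30]
SUB      → [-30, -30, -30, 30]
ADD      → [-30, -30, 0]
POP      → [-30, -30]
SUB      → [0]
STORE 2  → []
LOAD 2   → [0]
STORE 1  → []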